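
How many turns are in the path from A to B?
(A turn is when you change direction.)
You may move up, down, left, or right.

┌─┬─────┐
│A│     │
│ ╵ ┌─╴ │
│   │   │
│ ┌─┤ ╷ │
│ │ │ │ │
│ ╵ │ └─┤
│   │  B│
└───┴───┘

Directions: down, right, up, right, right, down, left, down, down, right
Number of turns: 7

Solution:

┌─┬─────┐
│A│↱ → ↓│
│ ╵ ┌─╴ │
│↳ ↑│↓ ↲│
│ ┌─┤ ╷ │
│ │ │↓│ │
│ ╵ │ └─┤
│   │↳ B│
└───┴───┘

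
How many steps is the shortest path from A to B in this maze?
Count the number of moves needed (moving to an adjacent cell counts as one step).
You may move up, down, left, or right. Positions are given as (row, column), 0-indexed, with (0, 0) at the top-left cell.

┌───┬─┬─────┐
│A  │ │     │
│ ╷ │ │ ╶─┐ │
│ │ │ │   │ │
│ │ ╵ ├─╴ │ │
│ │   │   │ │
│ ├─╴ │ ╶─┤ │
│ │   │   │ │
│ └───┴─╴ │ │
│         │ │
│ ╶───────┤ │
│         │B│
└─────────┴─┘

Using BFS to find shortest path:
Start: (0, 0), End: (5, 5)
Path found:
(0,0) → (1,0) → (2,0) → (3,0) → (4,0) → (4,1) → (4,2) → (4,3) → (4,4) → (3,4) → (3,3) → (2,3) → (2,4) → (1,4) → (1,3) → (0,3) → (0,4) → (0,5) → (1,5) → (2,5) → (3,5) → (4,5) → (5,5)
Number of steps: 22

Solution:

┌───┬─┬─────┐
│A  │ │↱ → ↓│
│ ╷ │ │ ╶─┐ │
│↓│ │ │↑ ↰│↓│
│ │ ╵ ├─╴ │ │
│↓│   │↱ ↑│↓│
│ ├─╴ │ ╶─┤ │
│↓│   │↑ ↰│↓│
│ └───┴─╴ │ │
│↳ → → → ↑│↓│
│ ╶───────┤ │
│         │B│
└─────────┴─┘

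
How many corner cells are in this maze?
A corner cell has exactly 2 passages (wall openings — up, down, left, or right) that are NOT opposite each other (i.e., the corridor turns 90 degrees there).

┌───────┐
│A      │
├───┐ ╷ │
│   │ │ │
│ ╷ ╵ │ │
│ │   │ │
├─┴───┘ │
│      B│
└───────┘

Counting corner cells (2 non-opposite passages):
Total corners: 6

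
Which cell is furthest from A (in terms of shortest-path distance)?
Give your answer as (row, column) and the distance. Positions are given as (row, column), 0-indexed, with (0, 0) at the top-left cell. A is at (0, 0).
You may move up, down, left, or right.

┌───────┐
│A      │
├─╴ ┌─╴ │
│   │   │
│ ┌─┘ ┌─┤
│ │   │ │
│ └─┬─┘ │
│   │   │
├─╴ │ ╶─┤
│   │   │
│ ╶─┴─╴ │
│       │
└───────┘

Computing BFS distances from A to all cells:
Furthest cell: (2, 3)
Distance: 17 steps

Path from A to the furthest cell:

┌───────┐
│A ↓    │
├─╴ ┌─╴ │
│↓ ↲│   │
│ ┌─┘ ┌─┤
│↓│   │B│
│ └─┬─┘ │
│↳ ↓│↱ ↑│
├─╴ │ ╶─┤
│↓ ↲│↑ ↰│
│ ╶─┴─╴ │
│↳ → → ↑│
└───────┘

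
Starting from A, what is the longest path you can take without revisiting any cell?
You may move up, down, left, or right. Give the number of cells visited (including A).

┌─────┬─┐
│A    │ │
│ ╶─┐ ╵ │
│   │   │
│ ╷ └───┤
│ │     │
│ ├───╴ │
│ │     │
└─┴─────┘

Finding longest simple path using DFS:
Start: (0, 0)
Longest path visits 9 cells
Path: A → down → right → down → right → right → down → left → left

Solution:

┌─────┬─┐
│A    │ │
│ ╶─┐ ╵ │
│↳ ↓│   │
│ ╷ └───┤
│ │↳ → ↓│
│ ├───╴ │
│ │B ← ↲│
└─┴─────┘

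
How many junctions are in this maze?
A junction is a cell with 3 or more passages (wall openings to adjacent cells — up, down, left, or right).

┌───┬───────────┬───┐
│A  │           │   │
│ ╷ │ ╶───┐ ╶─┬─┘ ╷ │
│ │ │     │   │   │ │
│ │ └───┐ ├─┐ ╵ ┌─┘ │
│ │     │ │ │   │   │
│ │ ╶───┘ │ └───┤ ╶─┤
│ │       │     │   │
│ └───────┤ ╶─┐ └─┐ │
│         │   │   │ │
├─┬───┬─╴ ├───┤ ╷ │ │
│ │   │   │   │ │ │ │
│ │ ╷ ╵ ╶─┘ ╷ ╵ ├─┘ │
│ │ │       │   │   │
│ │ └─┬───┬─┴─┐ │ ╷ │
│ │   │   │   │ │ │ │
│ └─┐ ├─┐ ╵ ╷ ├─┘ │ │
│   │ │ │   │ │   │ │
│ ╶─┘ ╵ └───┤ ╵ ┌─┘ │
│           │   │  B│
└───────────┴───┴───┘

Checking each cell for number of passages:

Junctions found (3+ passages):
  (0, 5): 3 passages
  (2, 1): 3 passages
  (3, 5): 3 passages
  (4, 7): 3 passages
  (6, 3): 3 passages
  (6, 7): 3 passages
  (6, 9): 3 passages
  (8, 0): 3 passages
  (9, 2): 3 passages
  (9, 3): 3 passages
Total junctions: 10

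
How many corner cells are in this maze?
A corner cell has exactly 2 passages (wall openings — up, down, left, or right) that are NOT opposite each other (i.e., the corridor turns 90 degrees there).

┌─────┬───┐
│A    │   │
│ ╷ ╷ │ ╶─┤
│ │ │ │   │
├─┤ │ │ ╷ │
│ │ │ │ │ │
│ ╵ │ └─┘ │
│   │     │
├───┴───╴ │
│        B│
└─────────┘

Counting corner cells (2 non-opposite passages):
Total corners: 8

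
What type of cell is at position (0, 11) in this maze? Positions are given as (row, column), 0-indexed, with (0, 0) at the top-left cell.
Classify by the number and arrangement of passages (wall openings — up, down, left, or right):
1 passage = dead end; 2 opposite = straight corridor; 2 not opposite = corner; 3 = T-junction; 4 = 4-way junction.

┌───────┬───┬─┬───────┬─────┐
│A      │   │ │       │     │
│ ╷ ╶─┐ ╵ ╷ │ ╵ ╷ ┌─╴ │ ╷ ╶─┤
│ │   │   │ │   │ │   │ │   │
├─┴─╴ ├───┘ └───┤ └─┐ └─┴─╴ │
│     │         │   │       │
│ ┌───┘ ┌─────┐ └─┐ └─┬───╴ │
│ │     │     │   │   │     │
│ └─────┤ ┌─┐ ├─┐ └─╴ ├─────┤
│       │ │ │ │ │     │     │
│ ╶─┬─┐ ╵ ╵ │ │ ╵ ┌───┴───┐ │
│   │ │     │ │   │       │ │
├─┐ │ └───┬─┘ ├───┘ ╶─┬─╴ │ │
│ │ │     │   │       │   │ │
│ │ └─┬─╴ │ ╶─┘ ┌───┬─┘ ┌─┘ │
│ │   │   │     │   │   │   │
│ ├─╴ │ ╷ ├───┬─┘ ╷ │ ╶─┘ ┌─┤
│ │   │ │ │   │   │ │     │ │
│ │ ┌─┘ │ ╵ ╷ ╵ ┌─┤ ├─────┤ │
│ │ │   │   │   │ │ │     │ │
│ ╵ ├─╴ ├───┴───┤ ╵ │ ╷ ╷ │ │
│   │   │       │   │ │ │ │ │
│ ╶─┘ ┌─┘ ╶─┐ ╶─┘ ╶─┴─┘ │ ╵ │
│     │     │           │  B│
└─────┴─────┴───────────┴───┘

Checking cell at (0, 11):
Number of passages: 2
Cell type: corner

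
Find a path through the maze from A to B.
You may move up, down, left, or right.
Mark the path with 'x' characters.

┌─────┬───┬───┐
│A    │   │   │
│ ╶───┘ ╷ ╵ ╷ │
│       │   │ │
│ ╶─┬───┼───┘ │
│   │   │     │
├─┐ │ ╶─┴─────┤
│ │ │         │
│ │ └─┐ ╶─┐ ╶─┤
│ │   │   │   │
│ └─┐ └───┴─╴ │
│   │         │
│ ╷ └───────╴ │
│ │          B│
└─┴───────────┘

Finding the shortest path through the maze:
Path length: 12 steps
Directions: down → down → right → down → down → right → down → right → right → right → right → down

Solution:

┌─────┬───┬───┐
│A    │   │   │
│ ╶───┘ ╷ ╵ ╷ │
│x      │   │ │
│ ╶─┬───┼───┘ │
│x x│   │     │
├─┐ │ ╶─┴─────┤
│ │x│         │
│ │ └─┐ ╶─┐ ╶─┤
│ │x x│   │   │
│ └─┐ └───┴─╴ │
│   │x x x x x│
│ ╷ └───────╴ │
│ │          B│
└─┴───────────┘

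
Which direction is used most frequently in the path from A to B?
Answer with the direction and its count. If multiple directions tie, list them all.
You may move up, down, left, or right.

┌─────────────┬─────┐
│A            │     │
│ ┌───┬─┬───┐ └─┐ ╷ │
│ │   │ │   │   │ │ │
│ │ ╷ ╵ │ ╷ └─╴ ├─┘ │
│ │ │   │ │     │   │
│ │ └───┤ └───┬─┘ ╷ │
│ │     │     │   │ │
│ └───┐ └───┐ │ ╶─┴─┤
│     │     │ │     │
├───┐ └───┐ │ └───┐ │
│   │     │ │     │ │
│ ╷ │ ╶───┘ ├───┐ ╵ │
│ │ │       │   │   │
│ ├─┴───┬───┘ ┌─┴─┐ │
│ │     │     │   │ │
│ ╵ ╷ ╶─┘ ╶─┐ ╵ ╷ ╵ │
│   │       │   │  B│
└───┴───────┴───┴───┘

Directions: right, right, right, right, right, right, down, right, down, left, left, up, left, down, down, right, right, down, down, right, right, down, right, down, down
Counts: {'right': 12, 'down': 9, 'left': 3, 'up': 1}
Most common: right (12 times)

Solution:

┌─────────────┬─────┐
│A → → → → → ↓│     │
│ ┌───┬─┬───┐ └─┐ ╷ │
│ │   │ │↓ ↰│↳ ↓│ │ │
│ │ ╷ ╵ │ ╷ └─╴ ├─┘ │
│ │ │   │↓│↑ ← ↲│   │
│ │ └───┤ └───┬─┘ ╷ │
│ │     │↳ → ↓│   │ │
│ └───┐ └───┐ │ ╶─┴─┤
│     │     │↓│     │
├───┐ └───┐ │ └───┐ │
│   │     │ │↳ → ↓│ │
│ ╷ │ ╶───┘ ├───┐ ╵ │
│ │ │       │   │↳ ↓│
│ ├─┴───┬───┘ ┌─┴─┐ │
│ │     │     │   │↓│
│ ╵ ╷ ╶─┘ ╶─┐ ╵ ╷ ╵ │
│   │       │   │  B│
└───┴───────┴───┴───┘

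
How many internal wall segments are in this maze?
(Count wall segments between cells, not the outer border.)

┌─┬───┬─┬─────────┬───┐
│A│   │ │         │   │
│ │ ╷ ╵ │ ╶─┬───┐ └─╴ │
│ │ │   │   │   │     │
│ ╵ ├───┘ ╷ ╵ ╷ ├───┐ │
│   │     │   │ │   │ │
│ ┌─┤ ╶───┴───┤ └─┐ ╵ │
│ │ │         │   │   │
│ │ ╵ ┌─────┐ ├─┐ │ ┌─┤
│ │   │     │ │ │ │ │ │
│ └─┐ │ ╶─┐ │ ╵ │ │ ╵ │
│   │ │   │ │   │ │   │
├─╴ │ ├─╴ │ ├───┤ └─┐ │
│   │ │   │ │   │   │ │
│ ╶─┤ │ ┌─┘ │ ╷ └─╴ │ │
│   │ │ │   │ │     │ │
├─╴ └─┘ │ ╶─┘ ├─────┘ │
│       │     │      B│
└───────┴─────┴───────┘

Counting internal wall segments:
Total internal walls: 80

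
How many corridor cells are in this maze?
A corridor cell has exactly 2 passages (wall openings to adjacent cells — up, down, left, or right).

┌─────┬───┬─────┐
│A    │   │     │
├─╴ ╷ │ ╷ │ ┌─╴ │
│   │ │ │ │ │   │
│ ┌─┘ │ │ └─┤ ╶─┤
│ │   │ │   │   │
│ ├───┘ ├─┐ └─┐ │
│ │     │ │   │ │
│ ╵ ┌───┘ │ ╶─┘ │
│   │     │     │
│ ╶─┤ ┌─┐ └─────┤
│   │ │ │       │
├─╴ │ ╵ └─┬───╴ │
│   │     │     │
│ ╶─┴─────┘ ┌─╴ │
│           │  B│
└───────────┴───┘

Counting cells with exactly 2 passages:
Total corridor cells: 50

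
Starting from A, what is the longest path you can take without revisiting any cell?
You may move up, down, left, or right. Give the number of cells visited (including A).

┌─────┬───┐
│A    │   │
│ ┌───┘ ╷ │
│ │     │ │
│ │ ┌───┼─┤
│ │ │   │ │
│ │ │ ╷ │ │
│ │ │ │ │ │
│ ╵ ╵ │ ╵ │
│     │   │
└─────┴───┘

Finding longest simple path using DFS:
Start: (0, 0)
Longest path visits 15 cells
Path: A → down → down → down → down → right → right → up → up → right → down → down → right → up → up

Solution:

┌─────┬───┐
│A    │   │
│ ┌───┘ ╷ │
│↓│     │ │
│ │ ┌───┼─┤
│↓│ │↱ ↓│B│
│ │ │ ╷ │ │
│↓│ │↑│↓│↑│
│ ╵ ╵ │ ╵ │
│↳ → ↑│↳ ↑│
└─────┴───┘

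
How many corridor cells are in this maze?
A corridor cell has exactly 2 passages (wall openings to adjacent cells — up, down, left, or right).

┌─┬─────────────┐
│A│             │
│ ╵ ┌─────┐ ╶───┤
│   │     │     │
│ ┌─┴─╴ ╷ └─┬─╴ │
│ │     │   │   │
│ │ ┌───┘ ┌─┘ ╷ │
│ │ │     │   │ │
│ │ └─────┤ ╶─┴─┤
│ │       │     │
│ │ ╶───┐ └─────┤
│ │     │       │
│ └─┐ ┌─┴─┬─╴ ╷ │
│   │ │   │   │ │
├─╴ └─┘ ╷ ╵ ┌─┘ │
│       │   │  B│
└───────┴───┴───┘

Counting cells with exactly 2 passages:
Total corridor cells: 44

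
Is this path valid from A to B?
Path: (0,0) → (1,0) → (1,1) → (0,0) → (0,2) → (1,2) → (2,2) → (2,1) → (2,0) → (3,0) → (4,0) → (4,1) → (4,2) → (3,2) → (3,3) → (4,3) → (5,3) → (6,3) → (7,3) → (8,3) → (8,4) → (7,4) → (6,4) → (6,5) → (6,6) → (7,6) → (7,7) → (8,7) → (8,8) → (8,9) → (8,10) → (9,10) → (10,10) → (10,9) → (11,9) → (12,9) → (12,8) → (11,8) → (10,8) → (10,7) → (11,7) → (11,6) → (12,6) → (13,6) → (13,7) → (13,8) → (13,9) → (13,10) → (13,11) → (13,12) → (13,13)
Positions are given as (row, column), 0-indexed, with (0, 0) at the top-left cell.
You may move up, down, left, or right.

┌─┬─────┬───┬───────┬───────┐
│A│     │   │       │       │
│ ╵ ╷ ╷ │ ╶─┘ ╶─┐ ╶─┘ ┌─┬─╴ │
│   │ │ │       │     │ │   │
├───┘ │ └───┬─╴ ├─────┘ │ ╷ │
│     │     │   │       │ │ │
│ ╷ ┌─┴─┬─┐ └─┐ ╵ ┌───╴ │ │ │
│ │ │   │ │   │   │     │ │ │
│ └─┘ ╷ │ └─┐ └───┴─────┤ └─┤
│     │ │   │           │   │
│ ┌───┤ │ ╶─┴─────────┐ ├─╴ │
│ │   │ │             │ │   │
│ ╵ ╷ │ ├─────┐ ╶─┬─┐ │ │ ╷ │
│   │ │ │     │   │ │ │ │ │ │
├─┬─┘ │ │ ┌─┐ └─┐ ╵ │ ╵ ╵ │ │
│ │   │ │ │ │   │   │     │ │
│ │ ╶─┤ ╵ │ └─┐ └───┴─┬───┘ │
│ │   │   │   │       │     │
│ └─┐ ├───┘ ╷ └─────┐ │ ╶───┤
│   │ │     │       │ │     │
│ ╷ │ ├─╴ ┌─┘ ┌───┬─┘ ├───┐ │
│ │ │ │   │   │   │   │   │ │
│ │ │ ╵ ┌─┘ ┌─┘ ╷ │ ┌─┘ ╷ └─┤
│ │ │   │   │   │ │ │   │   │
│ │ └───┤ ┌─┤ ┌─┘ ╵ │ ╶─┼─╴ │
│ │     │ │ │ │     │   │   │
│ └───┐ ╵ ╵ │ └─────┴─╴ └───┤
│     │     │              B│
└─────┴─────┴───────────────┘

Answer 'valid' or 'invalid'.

Checking path validity:
Result: Invalid move at step 3: cannot move from (1, 1) to (0, 0).

invalid

Correct solution:

┌─┬─────┬───┬───────┬───────┐
│A│↱ ↓  │   │       │       │
│ ╵ ╷ ╷ │ ╶─┘ ╶─┐ ╶─┘ ┌─┬─╴ │
│↳ ↑│↓│ │       │     │ │   │
├───┘ │ └───┬─╴ ├─────┘ │ ╷ │
│↓ ← ↲│     │   │       │ │ │
│ ╷ ┌─┴─┬─┐ └─┐ ╵ ┌───╴ │ │ │
│↓│ │↱ ↓│ │   │   │     │ │ │
│ └─┘ ╷ │ └─┐ └───┴─────┤ └─┤
│↳ → ↑│↓│   │           │   │
│ ┌───┤ │ ╶─┴─────────┐ ├─╴ │
│ │   │↓│             │ │   │
│ ╵ ╷ │ ├─────┐ ╶─┬─┐ │ │ ╷ │
│   │ │↓│↱ → ↓│   │ │ │ │ │ │
├─┬─┘ │ │ ┌─┐ └─┐ ╵ │ ╵ ╵ │ │
│ │   │↓│↑│ │↳ ↓│   │     │ │
│ │ ╶─┤ ╵ │ └─┐ └───┴─┬───┘ │
│ │   │↳ ↑│   │↳ → → ↓│     │
│ └─┐ ├───┘ ╷ └─────┐ │ ╶───┤
│   │ │     │       │↓│     │
│ ╷ │ ├─╴ ┌─┘ ┌───┬─┘ ├───┐ │
│ │ │ │   │   │↓ ↰│↓ ↲│   │ │
│ │ │ ╵ ┌─┘ ┌─┘ ╷ │ ┌─┘ ╷ └─┤
│ │ │   │   │↓ ↲│↑│↓│   │   │
│ │ └───┤ ┌─┤ ┌─┘ ╵ │ ╶─┼─╴ │
│ │     │ │ │↓│  ↑ ↲│   │   │
│ └───┐ ╵ ╵ │ └─────┴─╴ └───┤
│     │     │↳ → → → → → → B│
└─────┴─────┴───────────────┘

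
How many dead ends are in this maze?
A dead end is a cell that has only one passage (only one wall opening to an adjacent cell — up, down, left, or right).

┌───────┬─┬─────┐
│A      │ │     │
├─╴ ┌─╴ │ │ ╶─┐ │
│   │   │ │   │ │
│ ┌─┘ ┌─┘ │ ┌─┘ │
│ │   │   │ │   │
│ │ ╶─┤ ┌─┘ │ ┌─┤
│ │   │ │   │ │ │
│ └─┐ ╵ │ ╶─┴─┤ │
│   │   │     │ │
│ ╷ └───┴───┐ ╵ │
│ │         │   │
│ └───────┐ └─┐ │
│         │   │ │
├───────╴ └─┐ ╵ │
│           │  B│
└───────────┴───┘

Checking each cell for number of passages:

Dead ends found at positions:
  (0, 0)
  (0, 4)
  (1, 6)
  (3, 6)
  (3, 7)
  (7, 0)
  (7, 5)
Total dead ends: 7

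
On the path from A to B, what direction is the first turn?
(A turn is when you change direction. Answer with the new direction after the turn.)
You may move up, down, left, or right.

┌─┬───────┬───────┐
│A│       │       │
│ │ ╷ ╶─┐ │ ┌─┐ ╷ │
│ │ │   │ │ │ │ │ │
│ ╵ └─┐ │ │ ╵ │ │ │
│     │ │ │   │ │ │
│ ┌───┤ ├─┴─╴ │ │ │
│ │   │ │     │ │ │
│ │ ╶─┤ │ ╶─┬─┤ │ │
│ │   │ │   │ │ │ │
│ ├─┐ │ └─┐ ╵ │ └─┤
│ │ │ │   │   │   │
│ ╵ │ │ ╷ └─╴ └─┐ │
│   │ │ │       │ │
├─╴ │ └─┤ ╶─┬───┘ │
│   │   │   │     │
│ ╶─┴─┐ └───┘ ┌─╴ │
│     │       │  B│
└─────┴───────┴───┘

Directions: down, down, right, up, up, right, down, right, down, down, down, down, right, down, right, right, up, left, up, left, up, right, right, up, left, up, up, right, right, down, down, down, down, down, right, down, down, down
First turn direction: right

Solution:

┌─┬───────┬───────┐
│A│↱ ↓    │↱ → ↓  │
│ │ ╷ ╶─┐ │ ┌─┐ ╷ │
│↓│↑│↳ ↓│ │↑│ │↓│ │
│ ╵ └─┐ │ │ ╵ │ │ │
│↳ ↑  │↓│ │↑ ↰│↓│ │
│ ┌───┤ ├─┴─╴ │ │ │
│ │   │↓│↱ → ↑│↓│ │
│ │ ╶─┤ │ ╶─┬─┤ │ │
│ │   │↓│↑ ↰│ │↓│ │
│ ├─┐ │ └─┐ ╵ │ └─┤
│ │ │ │↳ ↓│↑ ↰│↳ ↓│
│ ╵ │ │ ╷ └─╴ └─┐ │
│   │ │ │↳ → ↑  │↓│
├─╴ │ └─┤ ╶─┬───┘ │
│   │   │   │    ↓│
│ ╶─┴─┐ └───┘ ┌─╴ │
│     │       │  B│
└─────┴───────┴───┘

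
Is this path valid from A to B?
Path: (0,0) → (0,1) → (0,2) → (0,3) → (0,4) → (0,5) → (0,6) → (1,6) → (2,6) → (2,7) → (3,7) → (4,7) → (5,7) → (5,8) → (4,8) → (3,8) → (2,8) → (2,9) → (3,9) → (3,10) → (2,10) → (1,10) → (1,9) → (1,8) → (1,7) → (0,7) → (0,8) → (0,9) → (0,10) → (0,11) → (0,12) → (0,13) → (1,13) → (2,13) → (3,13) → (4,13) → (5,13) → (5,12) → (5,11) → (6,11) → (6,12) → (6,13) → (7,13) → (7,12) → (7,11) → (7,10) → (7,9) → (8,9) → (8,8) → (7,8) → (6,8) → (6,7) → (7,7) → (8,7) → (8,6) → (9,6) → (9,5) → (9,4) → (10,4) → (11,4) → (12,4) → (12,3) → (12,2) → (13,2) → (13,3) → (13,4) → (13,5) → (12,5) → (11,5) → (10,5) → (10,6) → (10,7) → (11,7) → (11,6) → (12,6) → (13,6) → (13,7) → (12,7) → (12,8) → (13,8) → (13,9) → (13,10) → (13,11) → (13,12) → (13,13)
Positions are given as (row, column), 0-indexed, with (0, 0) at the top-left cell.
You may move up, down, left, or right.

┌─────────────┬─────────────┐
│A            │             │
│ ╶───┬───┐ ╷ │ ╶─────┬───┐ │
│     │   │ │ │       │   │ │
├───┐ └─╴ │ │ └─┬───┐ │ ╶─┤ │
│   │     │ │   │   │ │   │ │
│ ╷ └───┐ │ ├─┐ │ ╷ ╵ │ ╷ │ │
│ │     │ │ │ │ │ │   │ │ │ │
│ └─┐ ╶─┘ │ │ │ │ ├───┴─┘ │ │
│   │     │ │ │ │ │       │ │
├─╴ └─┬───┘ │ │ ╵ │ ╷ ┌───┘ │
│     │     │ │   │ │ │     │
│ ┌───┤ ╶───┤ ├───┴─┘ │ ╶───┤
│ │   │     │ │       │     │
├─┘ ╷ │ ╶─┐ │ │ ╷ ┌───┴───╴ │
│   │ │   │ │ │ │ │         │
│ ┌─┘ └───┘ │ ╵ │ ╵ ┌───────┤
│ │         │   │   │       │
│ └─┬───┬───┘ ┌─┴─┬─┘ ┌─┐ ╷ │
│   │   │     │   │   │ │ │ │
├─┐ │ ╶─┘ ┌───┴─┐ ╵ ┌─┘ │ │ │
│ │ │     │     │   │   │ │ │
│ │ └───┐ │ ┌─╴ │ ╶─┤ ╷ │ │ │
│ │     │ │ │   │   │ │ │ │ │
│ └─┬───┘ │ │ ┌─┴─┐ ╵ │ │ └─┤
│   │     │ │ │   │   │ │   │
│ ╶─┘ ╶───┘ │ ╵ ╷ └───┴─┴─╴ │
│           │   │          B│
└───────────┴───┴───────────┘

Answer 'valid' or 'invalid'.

Checking path validity:
Result: All consecutive moves are passable.

valid

Correct solution:

┌─────────────┬─────────────┐
│A → → → → → ↓│↱ → → → → → ↓│
│ ╶───┬───┐ ╷ │ ╶─────┬───┐ │
│     │   │ │↓│↑ ← ← ↰│   │↓│
├───┐ └─╴ │ │ └─┬───┐ │ ╶─┤ │
│   │     │ │↳ ↓│↱ ↓│↑│   │↓│
│ ╷ └───┐ │ ├─┐ │ ╷ ╵ │ ╷ │ │
│ │     │ │ │ │↓│↑│↳ ↑│ │ │↓│
│ └─┐ ╶─┘ │ │ │ │ ├───┴─┘ │ │
│   │     │ │ │↓│↑│       │↓│
├─╴ └─┬───┘ │ │ ╵ │ ╷ ┌───┘ │
│     │     │ │↳ ↑│ │ │↓ ← ↲│
│ ┌───┤ ╶───┤ ├───┴─┘ │ ╶───┤
│ │   │     │ │↓ ↰    │↳ → ↓│
├─┘ ╷ │ ╶─┐ │ │ ╷ ┌───┴───╴ │
│   │ │   │ │ │↓│↑│↓ ← ← ← ↲│
│ ┌─┘ └───┘ │ ╵ │ ╵ ┌───────┤
│ │         │↓ ↲│↑ ↲│       │
│ └─┬───┬───┘ ┌─┴─┬─┘ ┌─┐ ╷ │
│   │   │↓ ← ↲│   │   │ │ │ │
├─┐ │ ╶─┘ ┌───┴─┐ ╵ ┌─┘ │ │ │
│ │ │    ↓│↱ → ↓│   │   │ │ │
│ │ └───┐ │ ┌─╴ │ ╶─┤ ╷ │ │ │
│ │     │↓│↑│↓ ↲│   │ │ │ │ │
│ └─┬───┘ │ │ ┌─┴─┐ ╵ │ │ └─┤
│   │↓ ← ↲│↑│↓│↱ ↓│   │ │   │
│ ╶─┘ ╶───┘ │ ╵ ╷ └───┴─┴─╴ │
│    ↳ → → ↑│↳ ↑│↳ → → → → B│
└───────────┴───┴───────────┘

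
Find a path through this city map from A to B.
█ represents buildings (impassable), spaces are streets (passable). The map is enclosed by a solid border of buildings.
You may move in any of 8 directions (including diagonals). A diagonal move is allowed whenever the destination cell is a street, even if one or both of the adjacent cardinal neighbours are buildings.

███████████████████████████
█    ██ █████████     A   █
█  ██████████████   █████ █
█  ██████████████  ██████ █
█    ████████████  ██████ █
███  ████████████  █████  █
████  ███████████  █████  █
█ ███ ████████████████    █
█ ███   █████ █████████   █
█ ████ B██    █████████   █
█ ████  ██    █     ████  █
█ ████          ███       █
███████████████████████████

Finding the shortest path from A to B:
Movement: 8-directional
Path length: 29 steps
Directions: right → right → down-right → down → down → down → down → down → down → down → down-left → down-left → left → left → left → left → up-left → left → left → left → down-left → left → left → left → left → left → left → up-left → up

Solution:

███████████████████████████
█    ██ █████████     A→↘ █
█  ██████████████   █████↓█
█  ██████████████  ██████↓█
█    ████████████  ██████↓█
███  ████████████  █████ ↓█
████  ███████████  █████ ↓█
█ ███ ████████████████   ↓█
█ ███   █████ █████████  ↓█
█ ████ B██    █████████  ↙█
█ ████ ↑██    █↙←←← ████↙ █
█ ████  ↖←←←←←← ███↖←←←←  █
███████████████████████████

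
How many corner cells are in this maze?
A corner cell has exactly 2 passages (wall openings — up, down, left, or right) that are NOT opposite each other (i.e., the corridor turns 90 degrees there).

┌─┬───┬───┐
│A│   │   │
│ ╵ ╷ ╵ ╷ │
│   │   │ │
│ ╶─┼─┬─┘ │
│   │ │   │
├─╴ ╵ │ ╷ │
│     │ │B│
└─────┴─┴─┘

Counting corner cells (2 non-opposite passages):
Total corners: 11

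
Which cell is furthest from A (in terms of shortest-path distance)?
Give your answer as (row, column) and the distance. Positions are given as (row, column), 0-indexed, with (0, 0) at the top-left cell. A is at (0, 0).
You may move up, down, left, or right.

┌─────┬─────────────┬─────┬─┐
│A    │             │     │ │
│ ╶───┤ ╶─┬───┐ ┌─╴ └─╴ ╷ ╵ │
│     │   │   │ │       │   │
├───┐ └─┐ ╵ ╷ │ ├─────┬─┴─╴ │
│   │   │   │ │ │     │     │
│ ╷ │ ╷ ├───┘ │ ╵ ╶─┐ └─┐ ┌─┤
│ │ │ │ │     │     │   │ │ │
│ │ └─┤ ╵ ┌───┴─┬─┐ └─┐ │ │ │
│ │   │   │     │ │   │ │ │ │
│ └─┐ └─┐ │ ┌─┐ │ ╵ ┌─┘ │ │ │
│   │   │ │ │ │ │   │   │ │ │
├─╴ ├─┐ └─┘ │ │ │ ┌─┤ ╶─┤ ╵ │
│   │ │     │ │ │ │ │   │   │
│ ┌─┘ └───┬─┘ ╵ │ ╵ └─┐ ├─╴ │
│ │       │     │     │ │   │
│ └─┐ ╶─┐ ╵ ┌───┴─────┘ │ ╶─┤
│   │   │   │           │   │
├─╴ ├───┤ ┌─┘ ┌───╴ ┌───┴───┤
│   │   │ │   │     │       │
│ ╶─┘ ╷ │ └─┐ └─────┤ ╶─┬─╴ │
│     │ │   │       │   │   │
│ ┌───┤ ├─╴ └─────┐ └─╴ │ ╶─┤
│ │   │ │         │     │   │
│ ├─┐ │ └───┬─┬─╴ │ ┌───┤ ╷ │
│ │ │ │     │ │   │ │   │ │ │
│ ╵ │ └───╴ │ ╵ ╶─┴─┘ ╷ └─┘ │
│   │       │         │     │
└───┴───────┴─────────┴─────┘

Computing BFS distances from A to all cells:
Furthest cell: (11, 1)
Distance: 130 steps

Path from A to the furthest cell:

┌─────┬─────────────┬─────┬─┐
│A    │↱ → → → ↓    │     │ │
│ ╶───┤ ╶─┬───┐ ┌─╴ └─╴ ╷ ╵ │
│↳ → ↓│↑ ↰│↓ ↰│↓│       │   │
├───┐ └─┐ ╵ ╷ │ ├─────┬─┴─╴ │
│↓ ↰│↳ ↓│↑ ↲│↑│↓│↱ → ↓│     │
│ ╷ │ ╷ ├───┘ │ ╵ ╶─┐ └─┐ ┌─┤
│↓│↑│ │↓│↱ → ↑│↳ ↑  │↳ ↓│ │ │
│ │ └─┤ ╵ ┌───┴─┬─┐ └─┐ │ │ │
│↓│↑ ↰│↳ ↑│↓ ← ↰│ │   │↓│ │ │
│ └─┐ └─┐ │ ┌─┐ │ ╵ ┌─┘ │ │ │
│↳ ↓│↑ ↰│ │↓│ │↑│   │↓ ↲│ │ │
├─╴ ├─┐ └─┘ │ │ │ ┌─┤ ╶─┤ ╵ │
│↓ ↲│ │↑ ← ↲│ │↑│ │ │↳ ↓│   │
│ ┌─┘ └───┬─┘ ╵ │ ╵ └─┐ ├─╴ │
│↓│       │↱ → ↑│     │↓│   │
│ └─┐ ╶─┐ ╵ ┌───┴─────┘ │ ╶─┤
│↳ ↓│   │↱ ↑│↓ ← ← ← ← ↲│   │
├─╴ ├───┤ ┌─┘ ┌───╴ ┌───┴───┤
│↓ ↲│↱ ↓│↑│  ↓│     │↱ → → ↓│
│ ╶─┘ ╷ │ └─┐ └─────┤ ╶─┬─╴ │
│↳ → ↑│↓│↑ ↰│↳ → → ↓│↑ ↰│↓ ↲│
│ ┌───┤ ├─╴ └─────┐ └─╴ │ ╶─┤
│ │B ↰│↓│  ↑ ← ← ↰│↳ → ↑│↳ ↓│
│ ├─┐ │ └───┬─┬─╴ │ ┌───┤ ╷ │
│ │ │↑│↳ → ↓│ │↱ ↑│ │↓ ↰│ │↓│
│ ╵ │ └───╴ │ ╵ ╶─┴─┘ ╷ └─┘ │
│   │↑ ← ← ↲│  ↑ ← ← ↲│↑ ← ↲│
└───┴───────┴─────────┴─────┘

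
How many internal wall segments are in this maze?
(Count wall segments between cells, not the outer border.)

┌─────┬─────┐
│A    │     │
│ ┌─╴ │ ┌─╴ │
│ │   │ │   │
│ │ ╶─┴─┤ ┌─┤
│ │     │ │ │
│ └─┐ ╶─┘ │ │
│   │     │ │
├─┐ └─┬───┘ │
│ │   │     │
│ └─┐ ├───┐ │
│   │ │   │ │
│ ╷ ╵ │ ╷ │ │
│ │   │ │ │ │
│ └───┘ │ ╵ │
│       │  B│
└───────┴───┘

Counting internal wall segments:
Total internal walls: 35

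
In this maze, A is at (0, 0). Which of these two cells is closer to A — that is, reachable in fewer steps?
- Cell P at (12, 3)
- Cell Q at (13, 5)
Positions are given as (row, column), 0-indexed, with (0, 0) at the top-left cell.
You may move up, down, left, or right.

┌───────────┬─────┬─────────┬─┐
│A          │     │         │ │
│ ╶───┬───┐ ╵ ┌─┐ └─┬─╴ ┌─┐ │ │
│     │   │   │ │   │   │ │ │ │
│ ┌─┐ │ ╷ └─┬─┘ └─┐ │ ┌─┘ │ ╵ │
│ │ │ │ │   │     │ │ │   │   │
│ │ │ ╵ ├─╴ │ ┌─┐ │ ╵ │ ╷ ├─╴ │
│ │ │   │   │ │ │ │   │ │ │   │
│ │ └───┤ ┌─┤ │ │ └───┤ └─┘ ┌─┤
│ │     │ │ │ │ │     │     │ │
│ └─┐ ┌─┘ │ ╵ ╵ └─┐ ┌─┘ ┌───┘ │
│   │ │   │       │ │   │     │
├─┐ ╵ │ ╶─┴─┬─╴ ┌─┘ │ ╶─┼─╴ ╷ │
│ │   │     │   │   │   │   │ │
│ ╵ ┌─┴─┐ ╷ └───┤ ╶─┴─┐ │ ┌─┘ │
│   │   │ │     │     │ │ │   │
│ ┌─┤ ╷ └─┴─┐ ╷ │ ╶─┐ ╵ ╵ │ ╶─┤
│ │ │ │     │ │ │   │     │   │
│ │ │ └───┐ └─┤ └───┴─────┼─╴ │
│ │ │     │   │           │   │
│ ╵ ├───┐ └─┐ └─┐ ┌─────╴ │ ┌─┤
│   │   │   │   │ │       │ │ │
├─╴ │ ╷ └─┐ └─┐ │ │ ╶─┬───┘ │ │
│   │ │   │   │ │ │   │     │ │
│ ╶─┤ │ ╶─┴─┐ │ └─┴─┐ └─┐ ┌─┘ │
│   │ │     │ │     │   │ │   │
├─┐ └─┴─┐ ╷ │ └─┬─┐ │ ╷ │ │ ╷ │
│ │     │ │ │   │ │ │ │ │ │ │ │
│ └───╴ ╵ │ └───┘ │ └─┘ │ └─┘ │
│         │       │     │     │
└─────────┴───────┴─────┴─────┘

Shortest path A → P at (12, 3): 25 steps
Shortest path A → Q at (13, 5): 26 steps

P is closer (25 steps vs 26 steps).

Path to P:

┌───────────┬─────┬─────────┬─┐
│A          │     │         │ │
│ ╶───┬───┐ ╵ ┌─┐ └─┬─╴ ┌─┐ │ │
│↓    │   │   │ │   │   │ │ │ │
│ ┌─┐ │ ╷ └─┬─┘ └─┐ │ ┌─┘ │ ╵ │
│↓│ │ │ │   │     │ │ │   │   │
│ │ │ ╵ ├─╴ │ ┌─┐ │ ╵ │ ╷ ├─╴ │
│↓│ │   │   │ │ │ │   │ │ │   │
│ │ └───┤ ┌─┤ │ │ └───┤ └─┘ ┌─┤
│↓│     │ │ │ │ │     │     │ │
│ └─┐ ┌─┘ │ ╵ ╵ └─┐ ┌─┘ ┌───┘ │
│↳ ↓│ │   │       │ │   │     │
├─┐ ╵ │ ╶─┴─┬─╴ ┌─┘ │ ╶─┼─╴ ╷ │
│ │↓  │     │   │   │   │   │ │
│ ╵ ┌─┴─┐ ╷ └───┤ ╶─┴─┐ │ ┌─┘ │
│↓ ↲│   │ │     │     │ │ │   │
│ ┌─┤ ╷ └─┴─┐ ╷ │ ╶─┐ ╵ ╵ │ ╶─┤
│↓│ │ │     │ │ │   │     │   │
│ │ │ └───┐ └─┤ └───┴─────┼─╴ │
│↓│ │     │   │           │   │
│ ╵ ├───┐ └─┐ └─┐ ┌─────╴ │ ┌─┤
│↳ ↓│   │   │   │ │       │ │ │
├─╴ │ ╷ └─┐ └─┐ │ │ ╶─┬───┘ │ │
│↓ ↲│ │   │   │ │ │   │     │ │
│ ╶─┤ │ ╶─┴─┐ │ └─┴─┐ └─┐ ┌─┘ │
│↳ ↓│ │P ↰  │ │     │   │ │   │
├─┐ └─┴─┐ ╷ │ └─┬─┐ │ ╷ │ │ ╷ │
│ │↳ → ↓│↑│ │   │ │ │ │ │ │ │ │
│ └───╴ ╵ │ └───┘ │ └─┘ │ └─┘ │
│      ↳ ↑│       │     │     │
└─────────┴───────┴─────┴─────┘

Path to Q:

┌───────────┬─────┬─────────┬─┐
│A          │     │         │ │
│ ╶───┬───┐ ╵ ┌─┐ └─┬─╴ ┌─┐ │ │
│↓    │   │   │ │   │   │ │ │ │
│ ┌─┐ │ ╷ └─┬─┘ └─┐ │ ┌─┘ │ ╵ │
│↓│ │ │ │   │     │ │ │   │   │
│ │ │ ╵ ├─╴ │ ┌─┐ │ ╵ │ ╷ ├─╴ │
│↓│ │   │   │ │ │ │   │ │ │   │
│ │ └───┤ ┌─┤ │ │ └───┤ └─┘ ┌─┤
│↓│     │ │ │ │ │     │     │ │
│ └─┐ ┌─┘ │ ╵ ╵ └─┐ ┌─┘ ┌───┘ │
│↳ ↓│ │   │       │ │   │     │
├─┐ ╵ │ ╶─┴─┬─╴ ┌─┘ │ ╶─┼─╴ ╷ │
│ │↓  │     │   │   │   │   │ │
│ ╵ ┌─┴─┐ ╷ └───┤ ╶─┴─┐ │ ┌─┘ │
│↓ ↲│   │ │     │     │ │ │   │
│ ┌─┤ ╷ └─┴─┐ ╷ │ ╶─┐ ╵ ╵ │ ╶─┤
│↓│ │ │     │ │ │   │     │   │
│ │ │ └───┐ └─┤ └───┴─────┼─╴ │
│↓│ │     │   │           │   │
│ ╵ ├───┐ └─┐ └─┐ ┌─────╴ │ ┌─┤
│↳ ↓│   │   │   │ │       │ │ │
├─╴ │ ╷ └─┐ └─┐ │ │ ╶─┬───┘ │ │
│↓ ↲│ │   │   │ │ │   │     │ │
│ ╶─┤ │ ╶─┴─┐ │ └─┴─┐ └─┐ ┌─┘ │
│↳ ↓│ │  ↱ ↓│ │     │   │ │   │
├─┐ └─┴─┐ ╷ │ └─┬─┐ │ ╷ │ │ ╷ │
│ │↳ → ↓│↑│Q│   │ │ │ │ │ │ │ │
│ └───╴ ╵ │ └───┘ │ └─┘ │ └─┘ │
│      ↳ ↑│       │     │     │
└─────────┴───────┴─────┴─────┘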